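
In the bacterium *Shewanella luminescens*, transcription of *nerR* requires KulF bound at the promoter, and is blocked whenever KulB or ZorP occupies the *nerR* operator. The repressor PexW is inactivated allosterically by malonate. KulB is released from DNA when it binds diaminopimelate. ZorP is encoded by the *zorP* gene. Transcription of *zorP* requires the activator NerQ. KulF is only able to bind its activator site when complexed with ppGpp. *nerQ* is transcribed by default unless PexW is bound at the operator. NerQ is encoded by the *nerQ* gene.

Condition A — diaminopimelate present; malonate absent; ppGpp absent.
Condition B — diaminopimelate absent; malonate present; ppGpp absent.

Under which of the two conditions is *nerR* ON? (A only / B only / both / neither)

Condition A:
Diaminopimelate is present, so KulB is inactive.
Malonate is absent, so PexW is active.
With repressor PexW bound, *nerQ* is not transcribed.
So NerQ is not produced.
Required activator NerQ is absent, so *zorP* is not transcribed.
So ZorP is not produced.
ppGpp is absent, so KulF is inactive.
Required activator KulF is absent, so *nerR* is not transcribed.
→ *nerR* is OFF in A.
Condition B:
Diaminopimelate is absent, so KulB is active.
Malonate is present, so PexW is inactive.
With no repressor bound, *nerQ* is transcribed.
So NerQ is produced and active.
No repressor is bound and NerQ is active, so *zorP* is transcribed.
So ZorP is produced and active.
ppGpp is absent, so KulF is inactive.
With repressor KulB bound, *nerR* is not transcribed.
→ *nerR* is OFF in B.

neither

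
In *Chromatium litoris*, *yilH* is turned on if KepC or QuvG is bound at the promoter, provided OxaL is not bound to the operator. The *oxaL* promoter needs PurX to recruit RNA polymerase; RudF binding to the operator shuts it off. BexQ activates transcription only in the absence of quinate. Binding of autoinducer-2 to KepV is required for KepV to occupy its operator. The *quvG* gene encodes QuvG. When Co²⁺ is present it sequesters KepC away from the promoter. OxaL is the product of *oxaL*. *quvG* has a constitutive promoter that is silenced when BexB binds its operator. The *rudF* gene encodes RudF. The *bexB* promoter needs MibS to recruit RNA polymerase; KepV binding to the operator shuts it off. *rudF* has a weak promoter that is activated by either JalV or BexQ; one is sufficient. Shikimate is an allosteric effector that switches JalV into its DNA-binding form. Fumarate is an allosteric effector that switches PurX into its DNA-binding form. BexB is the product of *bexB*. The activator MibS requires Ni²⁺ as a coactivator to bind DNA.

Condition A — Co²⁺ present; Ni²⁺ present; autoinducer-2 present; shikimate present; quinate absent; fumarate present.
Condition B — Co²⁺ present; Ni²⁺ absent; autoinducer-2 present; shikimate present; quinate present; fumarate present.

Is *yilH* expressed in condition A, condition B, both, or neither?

Condition A:
Co²⁺ is present, so KepC is inactive.
Ni²⁺ is present, so MibS is active.
Autoinducer-2 is present, so KepV is active.
With repressor KepV bound, *bexB* is not transcribed.
So BexB is not produced.
With no repressor bound, *quvG* is transcribed.
So QuvG is produced and active.
Shikimate is present, so JalV is active.
Quinate is absent, so BexQ is active.
Activator JalV is present, so *rudF* is transcribed.
So RudF is produced and active.
Fumarate is present, so PurX is active.
With repressor RudF bound, *oxaL* is not transcribed.
So OxaL is not produced.
Activator QuvG is present, so *yilH* is transcribed.
→ *yilH* is ON in A.
Condition B:
Co²⁺ is present, so KepC is inactive.
Ni²⁺ is absent, so MibS is inactive.
Autoinducer-2 is present, so KepV is active.
With repressor KepV bound, *bexB* is not transcribed.
So BexB is not produced.
With no repressor bound, *quvG* is transcribed.
So QuvG is produced and active.
Shikimate is present, so JalV is active.
Quinate is present, so BexQ is inactive.
Activator JalV is present, so *rudF* is transcribed.
So RudF is produced and active.
Fumarate is present, so PurX is active.
With repressor RudF bound, *oxaL* is not transcribed.
So OxaL is not produced.
Activator QuvG is present, so *yilH* is transcribed.
→ *yilH* is ON in B.

both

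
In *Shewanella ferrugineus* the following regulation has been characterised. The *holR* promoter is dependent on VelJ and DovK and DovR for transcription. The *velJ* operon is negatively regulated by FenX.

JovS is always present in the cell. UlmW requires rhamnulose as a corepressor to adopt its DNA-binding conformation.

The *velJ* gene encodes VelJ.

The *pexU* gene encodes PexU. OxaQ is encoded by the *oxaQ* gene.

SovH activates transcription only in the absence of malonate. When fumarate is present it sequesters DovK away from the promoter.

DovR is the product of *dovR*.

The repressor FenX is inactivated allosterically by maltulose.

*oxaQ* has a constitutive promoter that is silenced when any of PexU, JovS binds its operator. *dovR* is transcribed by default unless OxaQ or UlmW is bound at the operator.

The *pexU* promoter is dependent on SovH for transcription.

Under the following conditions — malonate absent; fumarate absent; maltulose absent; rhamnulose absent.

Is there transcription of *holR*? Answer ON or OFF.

OFF

Maltulose is absent, so FenX is active.
With repressor FenX bound, *velJ* is not transcribed.
So VelJ is not produced.
Fumarate is absent, so DovK is active.
Malonate is absent, so SovH is active.
No repressor is bound and SovH is active, so *pexU* is transcribed.
So PexU is produced and active.
JovS is produced constitutively and is active.
With repressor PexU bound, *oxaQ* is not transcribed.
So OxaQ is not produced.
Rhamnulose is absent, so UlmW is inactive.
With no repressor bound, *dovR* is transcribed.
So DovR is produced and active.
Required activator VelJ is absent, so *holR* is not transcribed.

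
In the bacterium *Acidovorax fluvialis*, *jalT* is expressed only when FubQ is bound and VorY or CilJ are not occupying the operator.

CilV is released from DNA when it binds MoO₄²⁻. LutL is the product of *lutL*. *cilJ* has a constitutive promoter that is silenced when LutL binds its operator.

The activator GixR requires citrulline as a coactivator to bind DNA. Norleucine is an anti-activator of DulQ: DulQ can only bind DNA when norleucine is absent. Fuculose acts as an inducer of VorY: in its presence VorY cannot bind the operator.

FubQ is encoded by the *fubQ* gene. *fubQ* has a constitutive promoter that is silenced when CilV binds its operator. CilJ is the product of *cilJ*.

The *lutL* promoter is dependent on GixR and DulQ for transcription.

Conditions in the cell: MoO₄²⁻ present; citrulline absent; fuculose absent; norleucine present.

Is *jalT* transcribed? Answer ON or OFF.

Fuculose is absent, so VorY is active.
Citrulline is absent, so GixR is inactive.
Norleucine is present, so DulQ is inactive.
Required activator GixR is absent, so *lutL* is not transcribed.
So LutL is not produced.
With no repressor bound, *cilJ* is transcribed.
So CilJ is produced and active.
MoO₄²⁻ is present, so CilV is inactive.
With no repressor bound, *fubQ* is transcribed.
So FubQ is produced and active.
With repressor VorY bound, *jalT* is not transcribed.

OFF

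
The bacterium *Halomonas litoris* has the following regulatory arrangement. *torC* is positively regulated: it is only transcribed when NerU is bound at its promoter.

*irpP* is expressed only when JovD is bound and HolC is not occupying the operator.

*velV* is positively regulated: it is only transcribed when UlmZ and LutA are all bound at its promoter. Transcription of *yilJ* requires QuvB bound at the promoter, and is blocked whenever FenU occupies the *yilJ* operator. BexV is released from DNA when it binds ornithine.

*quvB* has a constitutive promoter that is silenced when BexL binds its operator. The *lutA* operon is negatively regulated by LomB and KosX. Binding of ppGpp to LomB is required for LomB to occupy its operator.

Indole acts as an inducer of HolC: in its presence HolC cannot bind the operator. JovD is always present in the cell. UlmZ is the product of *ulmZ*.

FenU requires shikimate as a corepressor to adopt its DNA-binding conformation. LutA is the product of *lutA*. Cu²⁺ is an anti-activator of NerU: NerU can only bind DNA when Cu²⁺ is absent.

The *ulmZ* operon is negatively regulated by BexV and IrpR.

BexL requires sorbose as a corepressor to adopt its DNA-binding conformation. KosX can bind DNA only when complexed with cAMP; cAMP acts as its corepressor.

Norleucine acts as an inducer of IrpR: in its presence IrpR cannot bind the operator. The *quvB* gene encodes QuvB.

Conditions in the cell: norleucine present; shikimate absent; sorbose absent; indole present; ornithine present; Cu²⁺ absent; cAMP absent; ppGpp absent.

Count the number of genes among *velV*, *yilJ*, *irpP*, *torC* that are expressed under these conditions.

4

Ornithine is present, so BexV is inactive.
Norleucine is present, so IrpR is inactive.
With no repressor bound, *ulmZ* is transcribed.
So UlmZ is produced and active.
ppGpp is absent, so LomB is inactive.
cAMP is absent, so KosX is inactive.
With no repressor bound, *lutA* is transcribed.
So LutA is produced and active.
No repressor is bound and UlmZ and LutA are active, so *velV* is transcribed.
→ *velV* is ON.
Sorbose is absent, so BexL is inactive.
With no repressor bound, *quvB* is transcribed.
So QuvB is produced and active.
Shikimate is absent, so FenU is inactive.
No repressor is bound and QuvB is active, so *yilJ* is transcribed.
→ *yilJ* is ON.
Indole is present, so HolC is inactive.
JovD is produced constitutively and is active.
No repressor is bound and JovD is active, so *irpP* is transcribed.
→ *irpP* is ON.
Cu²⁺ is absent, so NerU is active.
No repressor is bound and NerU is active, so *torC* is transcribed.
→ *torC* is ON.
4 of the 4 genes are transcribed.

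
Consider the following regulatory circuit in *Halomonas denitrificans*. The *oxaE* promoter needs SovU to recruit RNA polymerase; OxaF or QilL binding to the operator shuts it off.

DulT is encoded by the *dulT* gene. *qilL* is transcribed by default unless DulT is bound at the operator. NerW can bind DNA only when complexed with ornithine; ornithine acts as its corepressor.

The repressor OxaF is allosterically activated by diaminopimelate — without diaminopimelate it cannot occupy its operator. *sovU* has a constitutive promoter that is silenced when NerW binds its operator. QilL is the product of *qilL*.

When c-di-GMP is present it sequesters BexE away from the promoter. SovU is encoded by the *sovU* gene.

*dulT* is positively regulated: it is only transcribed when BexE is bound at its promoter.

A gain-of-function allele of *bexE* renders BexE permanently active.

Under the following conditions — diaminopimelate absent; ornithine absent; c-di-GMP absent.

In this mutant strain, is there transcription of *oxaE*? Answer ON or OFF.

ON

Diaminopimelate is absent, so OxaF is inactive.
BexE is constitutively active in this strain.
No repressor is bound and BexE is active, so *dulT* is transcribed.
So DulT is produced and active.
With repressor DulT bound, *qilL* is not transcribed.
So QilL is not produced.
Ornithine is absent, so NerW is inactive.
With no repressor bound, *sovU* is transcribed.
So SovU is produced and active.
No repressor is bound and SovU is active, so *oxaE* is transcribed.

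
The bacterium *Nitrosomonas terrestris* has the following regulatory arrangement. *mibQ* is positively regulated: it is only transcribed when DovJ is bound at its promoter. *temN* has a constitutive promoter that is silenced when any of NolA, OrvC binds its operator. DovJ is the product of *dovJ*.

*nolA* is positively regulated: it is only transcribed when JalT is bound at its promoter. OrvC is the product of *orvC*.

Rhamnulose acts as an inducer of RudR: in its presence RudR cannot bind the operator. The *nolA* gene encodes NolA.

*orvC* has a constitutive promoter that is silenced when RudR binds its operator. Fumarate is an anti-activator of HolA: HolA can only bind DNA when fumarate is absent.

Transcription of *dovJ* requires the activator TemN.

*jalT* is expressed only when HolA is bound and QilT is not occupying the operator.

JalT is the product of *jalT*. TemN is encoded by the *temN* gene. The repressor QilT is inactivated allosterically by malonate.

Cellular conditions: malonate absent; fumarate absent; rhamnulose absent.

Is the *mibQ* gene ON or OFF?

ON

Fumarate is absent, so HolA is active.
Malonate is absent, so QilT is active.
With repressor QilT bound, *jalT* is not transcribed.
So JalT is not produced.
Required activator JalT is absent, so *nolA* is not transcribed.
So NolA is not produced.
Rhamnulose is absent, so RudR is active.
With repressor RudR bound, *orvC* is not transcribed.
So OrvC is not produced.
With no repressor bound, *temN* is transcribed.
So TemN is produced and active.
No repressor is bound and TemN is active, so *dovJ* is transcribed.
So DovJ is produced and active.
No repressor is bound and DovJ is active, so *mibQ* is transcribed.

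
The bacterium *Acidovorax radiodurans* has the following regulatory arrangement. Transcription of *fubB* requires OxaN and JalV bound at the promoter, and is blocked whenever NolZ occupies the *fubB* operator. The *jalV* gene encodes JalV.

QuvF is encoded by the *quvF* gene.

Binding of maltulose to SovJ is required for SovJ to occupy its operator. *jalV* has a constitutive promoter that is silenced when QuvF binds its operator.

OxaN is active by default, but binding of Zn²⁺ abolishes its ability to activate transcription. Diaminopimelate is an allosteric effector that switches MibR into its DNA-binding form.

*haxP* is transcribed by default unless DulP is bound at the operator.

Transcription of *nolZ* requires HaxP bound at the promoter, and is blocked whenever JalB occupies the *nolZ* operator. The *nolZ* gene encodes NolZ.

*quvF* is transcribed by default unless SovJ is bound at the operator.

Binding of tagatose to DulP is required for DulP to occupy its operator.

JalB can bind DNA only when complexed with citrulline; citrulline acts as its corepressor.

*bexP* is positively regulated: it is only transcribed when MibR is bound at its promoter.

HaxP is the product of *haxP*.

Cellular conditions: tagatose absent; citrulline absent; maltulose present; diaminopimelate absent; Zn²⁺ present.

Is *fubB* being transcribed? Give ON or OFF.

Zn²⁺ is present, so OxaN is inactive.
Maltulose is present, so SovJ is active.
With repressor SovJ bound, *quvF* is not transcribed.
So QuvF is not produced.
With no repressor bound, *jalV* is transcribed.
So JalV is produced and active.
Citrulline is absent, so JalB is inactive.
Tagatose is absent, so DulP is inactive.
With no repressor bound, *haxP* is transcribed.
So HaxP is produced and active.
No repressor is bound and HaxP is active, so *nolZ* is transcribed.
So NolZ is produced and active.
With repressor NolZ bound, *fubB* is not transcribed.

OFF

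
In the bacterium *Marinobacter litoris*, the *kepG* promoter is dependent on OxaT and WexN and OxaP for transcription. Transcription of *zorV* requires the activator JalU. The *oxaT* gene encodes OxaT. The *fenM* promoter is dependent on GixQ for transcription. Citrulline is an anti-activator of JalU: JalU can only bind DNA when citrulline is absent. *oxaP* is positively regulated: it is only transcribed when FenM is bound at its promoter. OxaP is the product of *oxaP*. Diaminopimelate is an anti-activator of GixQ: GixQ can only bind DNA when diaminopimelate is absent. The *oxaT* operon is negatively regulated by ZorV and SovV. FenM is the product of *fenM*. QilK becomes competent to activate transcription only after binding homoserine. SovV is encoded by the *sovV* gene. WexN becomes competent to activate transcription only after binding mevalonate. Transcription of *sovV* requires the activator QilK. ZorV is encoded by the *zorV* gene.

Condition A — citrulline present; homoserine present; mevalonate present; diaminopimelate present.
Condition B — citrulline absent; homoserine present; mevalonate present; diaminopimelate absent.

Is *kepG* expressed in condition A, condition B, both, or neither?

Condition A:
Citrulline is present, so JalU is inactive.
Required activator JalU is absent, so *zorV* is not transcribed.
So ZorV is not produced.
Homoserine is present, so QilK is active.
No repressor is bound and QilK is active, so *sovV* is transcribed.
So SovV is produced and active.
With repressor SovV bound, *oxaT* is not transcribed.
So OxaT is not produced.
Mevalonate is present, so WexN is active.
Diaminopimelate is present, so GixQ is inactive.
Required activator GixQ is absent, so *fenM* is not transcribed.
So FenM is not produced.
Required activator FenM is absent, so *oxaP* is not transcribed.
So OxaP is not produced.
Required activator OxaT is absent, so *kepG* is not transcribed.
→ *kepG* is OFF in A.
Condition B:
Citrulline is absent, so JalU is active.
No repressor is bound and JalU is active, so *zorV* is transcribed.
So ZorV is produced and active.
Homoserine is present, so QilK is active.
No repressor is bound and QilK is active, so *sovV* is transcribed.
So SovV is produced and active.
With repressor ZorV bound, *oxaT* is not transcribed.
So OxaT is not produced.
Mevalonate is present, so WexN is active.
Diaminopimelate is absent, so GixQ is active.
No repressor is bound and GixQ is active, so *fenM* is transcribed.
So FenM is produced and active.
No repressor is bound and FenM is active, so *oxaP* is transcribed.
So OxaP is produced and active.
Required activator OxaT is absent, so *kepG* is not transcribed.
→ *kepG* is OFF in B.

neither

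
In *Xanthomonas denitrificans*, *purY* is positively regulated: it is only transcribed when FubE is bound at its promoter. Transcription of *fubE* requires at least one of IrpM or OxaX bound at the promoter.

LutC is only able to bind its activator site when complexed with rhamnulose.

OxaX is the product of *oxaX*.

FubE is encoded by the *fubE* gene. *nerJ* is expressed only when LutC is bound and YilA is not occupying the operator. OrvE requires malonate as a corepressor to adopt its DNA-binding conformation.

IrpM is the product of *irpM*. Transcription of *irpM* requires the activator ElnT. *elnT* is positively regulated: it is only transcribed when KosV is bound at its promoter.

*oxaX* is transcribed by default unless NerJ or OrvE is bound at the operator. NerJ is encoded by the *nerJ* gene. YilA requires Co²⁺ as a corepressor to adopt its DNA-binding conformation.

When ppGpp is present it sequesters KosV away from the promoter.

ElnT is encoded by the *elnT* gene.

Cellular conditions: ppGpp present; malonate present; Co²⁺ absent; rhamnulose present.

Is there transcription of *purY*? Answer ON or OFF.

ppGpp is present, so KosV is inactive.
Required activator KosV is absent, so *elnT* is not transcribed.
So ElnT is not produced.
Required activator ElnT is absent, so *irpM* is not transcribed.
So IrpM is not produced.
Rhamnulose is present, so LutC is active.
Co²⁺ is absent, so YilA is inactive.
No repressor is bound and LutC is active, so *nerJ* is transcribed.
So NerJ is produced and active.
Malonate is present, so OrvE is active.
With repressor NerJ bound, *oxaX* is not transcribed.
So OxaX is not produced.
No activator is available at the *fubE* promoter, so *fubE* is not transcribed.
So FubE is not produced.
Required activator FubE is absent, so *purY* is not transcribed.

OFF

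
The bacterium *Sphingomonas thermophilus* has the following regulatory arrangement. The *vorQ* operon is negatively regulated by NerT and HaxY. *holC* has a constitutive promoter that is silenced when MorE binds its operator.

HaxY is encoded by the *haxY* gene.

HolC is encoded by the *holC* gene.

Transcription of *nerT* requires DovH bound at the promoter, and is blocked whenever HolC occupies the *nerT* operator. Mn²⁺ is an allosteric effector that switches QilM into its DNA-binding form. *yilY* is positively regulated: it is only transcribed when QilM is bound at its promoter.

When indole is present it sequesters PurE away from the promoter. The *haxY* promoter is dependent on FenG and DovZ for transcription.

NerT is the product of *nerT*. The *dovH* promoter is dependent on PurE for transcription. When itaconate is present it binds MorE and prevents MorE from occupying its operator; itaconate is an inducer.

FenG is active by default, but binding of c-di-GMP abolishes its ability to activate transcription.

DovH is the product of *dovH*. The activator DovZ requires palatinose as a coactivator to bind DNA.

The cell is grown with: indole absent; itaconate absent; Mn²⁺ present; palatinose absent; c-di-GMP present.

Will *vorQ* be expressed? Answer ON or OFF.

OFF

Indole is absent, so PurE is active.
No repressor is bound and PurE is active, so *dovH* is transcribed.
So DovH is produced and active.
Itaconate is absent, so MorE is active.
With repressor MorE bound, *holC* is not transcribed.
So HolC is not produced.
No repressor is bound and DovH is active, so *nerT* is transcribed.
So NerT is produced and active.
c-di-GMP is present, so FenG is inactive.
Palatinose is absent, so DovZ is inactive.
Required activator FenG is absent, so *haxY* is not transcribed.
So HaxY is not produced.
With repressor NerT bound, *vorQ* is not transcribed.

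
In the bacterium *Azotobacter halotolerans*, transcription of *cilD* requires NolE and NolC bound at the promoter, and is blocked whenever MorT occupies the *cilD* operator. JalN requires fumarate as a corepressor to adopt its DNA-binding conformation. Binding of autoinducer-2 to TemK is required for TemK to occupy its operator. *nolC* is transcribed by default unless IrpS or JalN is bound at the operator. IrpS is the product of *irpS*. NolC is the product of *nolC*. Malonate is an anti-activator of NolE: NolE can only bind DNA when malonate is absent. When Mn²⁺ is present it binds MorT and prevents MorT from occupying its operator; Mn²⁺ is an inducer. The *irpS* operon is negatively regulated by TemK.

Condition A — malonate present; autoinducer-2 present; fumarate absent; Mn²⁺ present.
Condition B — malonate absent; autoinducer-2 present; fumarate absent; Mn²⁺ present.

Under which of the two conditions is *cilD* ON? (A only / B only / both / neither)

B only

Condition A:
Malonate is present, so NolE is inactive.
Autoinducer-2 is present, so TemK is active.
With repressor TemK bound, *irpS* is not transcribed.
So IrpS is not produced.
Fumarate is absent, so JalN is inactive.
With no repressor bound, *nolC* is transcribed.
So NolC is produced and active.
Mn²⁺ is present, so MorT is inactive.
Required activator NolE is absent, so *cilD* is not transcribed.
→ *cilD* is OFF in A.
Condition B:
Malonate is absent, so NolE is active.
Autoinducer-2 is present, so TemK is active.
With repressor TemK bound, *irpS* is not transcribed.
So IrpS is not produced.
Fumarate is absent, so JalN is inactive.
With no repressor bound, *nolC* is transcribed.
So NolC is produced and active.
Mn²⁺ is present, so MorT is inactive.
No repressor is bound and NolE and NolC are active, so *cilD* is transcribed.
→ *cilD* is ON in B.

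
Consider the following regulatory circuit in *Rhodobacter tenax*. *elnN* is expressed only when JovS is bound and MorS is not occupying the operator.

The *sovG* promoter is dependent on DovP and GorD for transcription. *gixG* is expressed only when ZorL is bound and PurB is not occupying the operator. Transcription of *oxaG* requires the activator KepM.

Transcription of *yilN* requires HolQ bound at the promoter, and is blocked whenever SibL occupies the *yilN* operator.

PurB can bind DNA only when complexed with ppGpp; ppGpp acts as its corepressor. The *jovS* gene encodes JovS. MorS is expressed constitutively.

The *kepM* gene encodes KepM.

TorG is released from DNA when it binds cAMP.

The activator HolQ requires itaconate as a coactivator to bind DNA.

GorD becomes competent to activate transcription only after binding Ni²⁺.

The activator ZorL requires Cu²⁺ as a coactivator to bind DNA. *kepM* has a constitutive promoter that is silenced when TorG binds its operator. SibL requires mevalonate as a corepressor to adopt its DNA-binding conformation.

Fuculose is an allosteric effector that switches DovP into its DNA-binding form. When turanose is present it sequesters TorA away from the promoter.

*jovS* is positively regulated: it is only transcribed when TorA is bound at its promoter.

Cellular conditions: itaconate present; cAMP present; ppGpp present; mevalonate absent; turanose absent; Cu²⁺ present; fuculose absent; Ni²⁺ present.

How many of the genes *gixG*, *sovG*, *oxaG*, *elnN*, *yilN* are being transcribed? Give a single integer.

2

ppGpp is present, so PurB is active.
Cu²⁺ is present, so ZorL is active.
With repressor PurB bound, *gixG* is not transcribed.
→ *gixG* is OFF.
Fuculose is absent, so DovP is inactive.
Ni²⁺ is present, so GorD is active.
Required activator DovP is absent, so *sovG* is not transcribed.
→ *sovG* is OFF.
cAMP is present, so TorG is inactive.
With no repressor bound, *kepM* is transcribed.
So KepM is produced and active.
No repressor is bound and KepM is active, so *oxaG* is transcribed.
→ *oxaG* is ON.
MorS is produced constitutively and is active.
Turanose is absent, so TorA is active.
No repressor is bound and TorA is active, so *jovS* is transcribed.
So JovS is produced and active.
With repressor MorS bound, *elnN* is not transcribed.
→ *elnN* is OFF.
Itaconate is present, so HolQ is active.
Mevalonate is absent, so SibL is inactive.
No repressor is bound and HolQ is active, so *yilN* is transcribed.
→ *yilN* is ON.
2 of the 5 genes are transcribed.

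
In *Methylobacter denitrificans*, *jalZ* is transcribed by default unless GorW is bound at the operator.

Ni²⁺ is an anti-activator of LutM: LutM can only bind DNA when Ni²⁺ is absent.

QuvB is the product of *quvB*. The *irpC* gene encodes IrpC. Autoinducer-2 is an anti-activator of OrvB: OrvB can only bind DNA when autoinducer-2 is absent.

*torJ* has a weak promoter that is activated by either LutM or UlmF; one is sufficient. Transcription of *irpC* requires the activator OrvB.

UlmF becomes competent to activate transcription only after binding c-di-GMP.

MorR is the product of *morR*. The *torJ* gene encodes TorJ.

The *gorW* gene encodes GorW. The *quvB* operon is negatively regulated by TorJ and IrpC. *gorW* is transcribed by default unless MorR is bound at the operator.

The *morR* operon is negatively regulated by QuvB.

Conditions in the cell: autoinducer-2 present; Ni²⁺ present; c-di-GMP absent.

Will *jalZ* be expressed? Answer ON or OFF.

Ni²⁺ is present, so LutM is inactive.
c-di-GMP is absent, so UlmF is inactive.
No activator is available at the *torJ* promoter, so *torJ* is not transcribed.
So TorJ is not produced.
Autoinducer-2 is present, so OrvB is inactive.
Required activator OrvB is absent, so *irpC* is not transcribed.
So IrpC is not produced.
With no repressor bound, *quvB* is transcribed.
So QuvB is produced and active.
With repressor QuvB bound, *morR* is not transcribed.
So MorR is not produced.
With no repressor bound, *gorW* is transcribed.
So GorW is produced and active.
With repressor GorW bound, *jalZ* is not transcribed.

OFF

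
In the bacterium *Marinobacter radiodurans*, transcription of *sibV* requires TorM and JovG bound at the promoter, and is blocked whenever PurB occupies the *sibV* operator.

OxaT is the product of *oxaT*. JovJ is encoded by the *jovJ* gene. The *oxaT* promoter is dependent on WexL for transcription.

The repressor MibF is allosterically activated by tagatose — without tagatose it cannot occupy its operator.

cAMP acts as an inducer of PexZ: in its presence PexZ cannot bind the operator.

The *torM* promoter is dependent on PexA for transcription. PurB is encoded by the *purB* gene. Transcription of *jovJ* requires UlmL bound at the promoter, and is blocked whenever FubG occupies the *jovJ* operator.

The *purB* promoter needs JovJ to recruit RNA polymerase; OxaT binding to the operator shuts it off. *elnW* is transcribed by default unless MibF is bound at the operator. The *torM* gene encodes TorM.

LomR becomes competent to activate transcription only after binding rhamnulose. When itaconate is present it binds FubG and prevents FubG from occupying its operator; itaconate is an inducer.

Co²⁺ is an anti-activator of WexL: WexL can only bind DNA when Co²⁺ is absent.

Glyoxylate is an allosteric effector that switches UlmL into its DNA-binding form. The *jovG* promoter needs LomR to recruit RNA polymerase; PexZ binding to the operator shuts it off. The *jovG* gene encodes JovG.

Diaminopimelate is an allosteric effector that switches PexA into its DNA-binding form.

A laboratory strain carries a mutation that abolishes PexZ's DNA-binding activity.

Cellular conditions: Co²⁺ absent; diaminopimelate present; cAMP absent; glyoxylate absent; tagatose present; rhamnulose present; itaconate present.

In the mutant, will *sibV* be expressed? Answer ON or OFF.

Diaminopimelate is present, so PexA is active.
No repressor is bound and PexA is active, so *torM* is transcribed.
So TorM is produced and active.
Co²⁺ is absent, so WexL is active.
No repressor is bound and WexL is active, so *oxaT* is transcribed.
So OxaT is produced and active.
Glyoxylate is absent, so UlmL is inactive.
Itaconate is present, so FubG is inactive.
Required activator UlmL is absent, so *jovJ* is not transcribed.
So JovJ is not produced.
With repressor OxaT bound, *purB* is not transcribed.
So PurB is not produced.
PexZ is non-functional in this strain, so it has no effect.
Rhamnulose is present, so LomR is active.
No repressor is bound and LomR is active, so *jovG* is transcribed.
So JovG is produced and active.
No repressor is bound and TorM and JovG are active, so *sibV* is transcribed.

ON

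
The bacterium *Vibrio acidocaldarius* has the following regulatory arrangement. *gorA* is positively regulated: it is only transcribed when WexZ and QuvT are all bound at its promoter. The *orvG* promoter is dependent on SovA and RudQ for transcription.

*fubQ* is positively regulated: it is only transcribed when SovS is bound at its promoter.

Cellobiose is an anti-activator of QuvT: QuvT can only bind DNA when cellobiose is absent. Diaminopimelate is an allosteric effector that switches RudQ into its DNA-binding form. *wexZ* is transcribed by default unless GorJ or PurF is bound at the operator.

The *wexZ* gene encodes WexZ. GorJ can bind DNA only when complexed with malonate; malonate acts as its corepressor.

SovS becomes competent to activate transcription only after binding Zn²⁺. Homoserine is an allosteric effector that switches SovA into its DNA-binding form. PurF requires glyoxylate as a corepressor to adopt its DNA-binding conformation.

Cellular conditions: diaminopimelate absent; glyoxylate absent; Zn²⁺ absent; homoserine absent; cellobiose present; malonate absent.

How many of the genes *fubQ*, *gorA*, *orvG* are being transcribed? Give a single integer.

Zn²⁺ is absent, so SovS is inactive.
Required activator SovS is absent, so *fubQ* is not transcribed.
→ *fubQ* is OFF.
Malonate is absent, so GorJ is inactive.
Glyoxylate is absent, so PurF is inactive.
With no repressor bound, *wexZ* is transcribed.
So WexZ is produced and active.
Cellobiose is present, so QuvT is inactive.
Required activator QuvT is absent, so *gorA* is not transcribed.
→ *gorA* is OFF.
Homoserine is absent, so SovA is inactive.
Diaminopimelate is absent, so RudQ is inactive.
Required activator SovA is absent, so *orvG* is not transcribed.
→ *orvG* is OFF.
0 of the 3 genes are transcribed.

0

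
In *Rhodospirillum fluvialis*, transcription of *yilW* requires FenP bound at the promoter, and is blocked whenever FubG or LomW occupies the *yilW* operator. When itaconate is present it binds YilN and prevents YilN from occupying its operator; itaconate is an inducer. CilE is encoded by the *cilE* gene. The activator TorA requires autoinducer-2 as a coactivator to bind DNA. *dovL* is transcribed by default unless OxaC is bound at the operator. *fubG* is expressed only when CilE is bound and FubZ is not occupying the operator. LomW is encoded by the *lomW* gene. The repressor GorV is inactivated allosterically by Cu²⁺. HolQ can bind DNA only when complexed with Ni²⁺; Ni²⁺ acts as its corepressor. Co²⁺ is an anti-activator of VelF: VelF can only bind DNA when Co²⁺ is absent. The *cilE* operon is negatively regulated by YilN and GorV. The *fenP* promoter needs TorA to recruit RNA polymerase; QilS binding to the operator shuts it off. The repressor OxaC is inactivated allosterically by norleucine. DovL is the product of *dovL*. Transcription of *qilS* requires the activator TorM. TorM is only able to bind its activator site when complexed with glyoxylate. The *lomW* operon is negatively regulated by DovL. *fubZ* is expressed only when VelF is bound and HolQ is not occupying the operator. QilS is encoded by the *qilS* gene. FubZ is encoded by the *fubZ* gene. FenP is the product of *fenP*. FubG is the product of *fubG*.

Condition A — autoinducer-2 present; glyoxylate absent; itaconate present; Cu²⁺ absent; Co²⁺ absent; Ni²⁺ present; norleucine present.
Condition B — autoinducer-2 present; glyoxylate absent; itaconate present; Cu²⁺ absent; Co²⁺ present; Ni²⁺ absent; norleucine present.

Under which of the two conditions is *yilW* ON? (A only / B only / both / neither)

both

Condition A:
Autoinducer-2 is present, so TorA is active.
Glyoxylate is absent, so TorM is inactive.
Required activator TorM is absent, so *qilS* is not transcribed.
So QilS is not produced.
No repressor is bound and TorA is active, so *fenP* is transcribed.
So FenP is produced and active.
Itaconate is present, so YilN is inactive.
Cu²⁺ is absent, so GorV is active.
With repressor GorV bound, *cilE* is not transcribed.
So CilE is not produced.
Co²⁺ is absent, so VelF is active.
Ni²⁺ is present, so HolQ is active.
With repressor HolQ bound, *fubZ* is not transcribed.
So FubZ is not produced.
Required activator CilE is absent, so *fubG* is not transcribed.
So FubG is not produced.
Norleucine is present, so OxaC is inactive.
With no repressor bound, *dovL* is transcribed.
So DovL is produced and active.
With repressor DovL bound, *lomW* is not transcribed.
So LomW is not produced.
No repressor is bound and FenP is active, so *yilW* is transcribed.
→ *yilW* is ON in A.
Condition B:
Autoinducer-2 is present, so TorA is active.
Glyoxylate is absent, so TorM is inactive.
Required activator TorM is absent, so *qilS* is not transcribed.
So QilS is not produced.
No repressor is bound and TorA is active, so *fenP* is transcribed.
So FenP is produced and active.
Itaconate is present, so YilN is inactive.
Cu²⁺ is absent, so GorV is active.
With repressor GorV bound, *cilE* is not transcribed.
So CilE is not produced.
Co²⁺ is present, so VelF is inactive.
Ni²⁺ is absent, so HolQ is inactive.
Required activator VelF is absent, so *fubZ* is not transcribed.
So FubZ is not produced.
Required activator CilE is absent, so *fubG* is not transcribed.
So FubG is not produced.
Norleucine is present, so OxaC is inactive.
With no repressor bound, *dovL* is transcribed.
So DovL is produced and active.
With repressor DovL bound, *lomW* is not transcribed.
So LomW is not produced.
No repressor is bound and FenP is active, so *yilW* is transcribed.
→ *yilW* is ON in B.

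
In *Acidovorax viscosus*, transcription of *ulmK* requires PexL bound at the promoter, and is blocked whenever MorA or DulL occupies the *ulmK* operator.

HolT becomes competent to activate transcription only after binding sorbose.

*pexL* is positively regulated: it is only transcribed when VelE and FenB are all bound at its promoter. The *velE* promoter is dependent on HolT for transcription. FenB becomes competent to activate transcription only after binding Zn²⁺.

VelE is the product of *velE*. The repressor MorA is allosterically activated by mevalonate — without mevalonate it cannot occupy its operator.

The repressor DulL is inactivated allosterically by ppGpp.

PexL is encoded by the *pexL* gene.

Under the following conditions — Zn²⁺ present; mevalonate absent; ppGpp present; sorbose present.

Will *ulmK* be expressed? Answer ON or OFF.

ON

Mevalonate is absent, so MorA is inactive.
ppGpp is present, so DulL is inactive.
Sorbose is present, so HolT is active.
No repressor is bound and HolT is active, so *velE* is transcribed.
So VelE is produced and active.
Zn²⁺ is present, so FenB is active.
No repressor is bound and VelE and FenB are active, so *pexL* is transcribed.
So PexL is produced and active.
No repressor is bound and PexL is active, so *ulmK* is transcribed.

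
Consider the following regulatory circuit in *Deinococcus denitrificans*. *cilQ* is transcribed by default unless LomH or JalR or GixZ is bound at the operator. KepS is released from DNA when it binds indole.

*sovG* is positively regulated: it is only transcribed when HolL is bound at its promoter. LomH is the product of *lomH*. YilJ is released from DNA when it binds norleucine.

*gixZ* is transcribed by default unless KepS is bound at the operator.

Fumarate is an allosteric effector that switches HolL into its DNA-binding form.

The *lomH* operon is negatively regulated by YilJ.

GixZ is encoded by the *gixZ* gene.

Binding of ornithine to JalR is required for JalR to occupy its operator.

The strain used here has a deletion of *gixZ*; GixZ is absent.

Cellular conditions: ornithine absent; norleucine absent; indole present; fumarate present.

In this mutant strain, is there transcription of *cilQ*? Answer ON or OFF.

ON

Norleucine is absent, so YilJ is active.
With repressor YilJ bound, *lomH* is not transcribed.
So LomH is not produced.
Ornithine is absent, so JalR is inactive.
GixZ is non-functional in this strain, so it has no effect.
With no repressor bound, *cilQ* is transcribed.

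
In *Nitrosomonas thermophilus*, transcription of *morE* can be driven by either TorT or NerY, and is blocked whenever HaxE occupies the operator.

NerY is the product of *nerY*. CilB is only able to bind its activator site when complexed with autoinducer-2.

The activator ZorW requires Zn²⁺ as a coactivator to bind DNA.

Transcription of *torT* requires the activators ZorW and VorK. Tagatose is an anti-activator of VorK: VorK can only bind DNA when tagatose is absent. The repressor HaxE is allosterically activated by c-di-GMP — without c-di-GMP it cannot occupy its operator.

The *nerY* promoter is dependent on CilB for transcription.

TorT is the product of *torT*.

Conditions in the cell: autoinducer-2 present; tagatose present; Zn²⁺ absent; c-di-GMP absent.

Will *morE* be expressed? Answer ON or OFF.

ON

c-di-GMP is absent, so HaxE is inactive.
Zn²⁺ is absent, so ZorW is inactive.
Tagatose is present, so VorK is inactive.
Required activator ZorW is absent, so *torT* is not transcribed.
So TorT is not produced.
Autoinducer-2 is present, so CilB is active.
No repressor is bound and CilB is active, so *nerY* is transcribed.
So NerY is produced and active.
Activator NerY is present, so *morE* is transcribed.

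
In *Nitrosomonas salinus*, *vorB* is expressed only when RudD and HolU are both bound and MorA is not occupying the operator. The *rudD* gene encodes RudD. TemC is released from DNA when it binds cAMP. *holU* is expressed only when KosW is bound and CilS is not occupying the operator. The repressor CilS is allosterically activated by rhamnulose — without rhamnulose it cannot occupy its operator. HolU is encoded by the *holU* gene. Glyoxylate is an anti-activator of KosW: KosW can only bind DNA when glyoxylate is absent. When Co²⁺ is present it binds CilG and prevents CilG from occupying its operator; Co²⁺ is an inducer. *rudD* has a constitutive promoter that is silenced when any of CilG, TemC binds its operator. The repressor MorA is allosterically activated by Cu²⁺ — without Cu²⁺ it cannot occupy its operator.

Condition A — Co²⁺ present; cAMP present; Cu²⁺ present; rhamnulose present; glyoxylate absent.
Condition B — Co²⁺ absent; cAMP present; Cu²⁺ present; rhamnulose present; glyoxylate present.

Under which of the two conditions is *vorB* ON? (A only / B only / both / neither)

Condition A:
Co²⁺ is present, so CilG is inactive.
cAMP is present, so TemC is inactive.
With no repressor bound, *rudD* is transcribed.
So RudD is produced and active.
Cu²⁺ is present, so MorA is active.
Rhamnulose is present, so CilS is active.
Glyoxylate is absent, so KosW is active.
With repressor CilS bound, *holU* is not transcribed.
So HolU is not produced.
With repressor MorA bound, *vorB* is not transcribed.
→ *vorB* is OFF in A.
Condition B:
Co²⁺ is absent, so CilG is active.
cAMP is present, so TemC is inactive.
With repressor CilG bound, *rudD* is not transcribed.
So RudD is not produced.
Cu²⁺ is present, so MorA is active.
Rhamnulose is present, so CilS is active.
Glyoxylate is present, so KosW is inactive.
With repressor CilS bound, *holU* is not transcribed.
So HolU is not produced.
With repressor MorA bound, *vorB* is not transcribed.
→ *vorB* is OFF in B.

neither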